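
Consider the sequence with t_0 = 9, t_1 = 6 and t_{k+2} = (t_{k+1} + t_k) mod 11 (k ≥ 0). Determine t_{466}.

Listing terms: t_0 = 9; t_1 = 6; t_2 = 4; t_3 = 10; t_4 = 3; t_5 = 2; t_6 = 5; t_7 = 7; t_8 = 1; t_9 = 8; t_{10} = 9; t_{11} = 6.
The sequence repeats with period 10.
So t_{466} = t_{0 + ((466-0) mod 10)} = t_6 = 5.

5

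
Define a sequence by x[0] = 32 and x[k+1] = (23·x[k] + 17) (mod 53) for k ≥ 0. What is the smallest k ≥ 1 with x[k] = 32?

x[0] = 32; x[1] = 11; x[2] = 5; x[3] = 26; x[4] = 32.
Since x[4] = x[0] = 32, the sequence is periodic with period 4.
The value 32 next appears (with k ≥ 1) at x[4].

4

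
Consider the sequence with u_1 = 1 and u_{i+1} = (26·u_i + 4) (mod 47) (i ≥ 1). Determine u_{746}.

Computing terms: u_1 = 1,  u_2 = 30,  u_3 = 32,  u_4 = 37,  u_5 = 26,  u_6 = 22,  u_7 = 12,  u_8 = 34,  u_9 = 42,  u_{10} = 15,  u_{11} = 18,  u_{12} = 2,  u_{13} = 9,  u_{14} = 3,  u_{15} = 35,  u_{16} = 21,  u_{17} = 33,  u_{18} = 16,  u_{19} = 44,  u_{20} = 20,  u_{21} = 7,  u_{22} = 45,  u_{23} = 46,  u_{24} = 25,  u_{25} = 43,  u_{26} = 41,  u_{27} = 36,  u_{28} = 0,  u_{29} = 4,  u_{30} = 14,  u_{31} = 39,  u_{32} = 31,  u_{33} = 11,  u_{34} = 8,  u_{35} = 24,  u_{36} = 17,  u_{37} = 23,  u_{38} = 38,  u_{39} = 5,  u_{40} = 40,  u_{41} = 10,  u_{42} = 29,  u_{43} = 6,  u_{44} = 19,  u_{45} = 28,  u_{46} = 27,  u_{47} = 1.
Since u_{47} = u_1 = 1, the sequence is periodic with period 46.
(746 - 1) mod 46 = 9, so u_{746} = u_{10} = 15.

15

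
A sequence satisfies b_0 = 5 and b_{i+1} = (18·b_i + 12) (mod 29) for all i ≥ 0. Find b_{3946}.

Listing terms: b_0 = 5, b_1 = 15, b_2 = 21, b_3 = 13, b_4 = 14, b_5 = 3, b_6 = 8, b_7 = 11, b_8 = 7, b_9 = 22, b_{10} = 2, b_{11} = 19, b_{12} = 6, b_{13} = 4, b_{14} = 26, b_{15} = 16, b_{16} = 10, b_{17} = 18, b_{18} = 17, b_{19} = 28, b_{20} = 23, b_{21} = 20, b_{22} = 24, b_{23} = 9, b_{24} = 0, b_{25} = 12, b_{26} = 25, b_{27} = 27, b_{28} = 5.
Since b_{28} = b_0 = 5, the sequence is periodic with period 28.
So b_{3946} = b_{0 + ((3946-0) mod 28)} = b_{26} = 25.

25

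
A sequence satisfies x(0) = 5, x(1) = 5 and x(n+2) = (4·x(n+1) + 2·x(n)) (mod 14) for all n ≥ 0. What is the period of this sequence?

48

We have x(0) = 5; x(1) = 5; x(2) = 2; x(3) = 4; x(4) = 6; x(5) = 4; x(6) = 0; x(7) = 8; x(8) = 4; x(9) = 4; x(10) = 10; x(11) = 6; x(12) = 2; x(13) = 6; x(14) = 0; x(15) = 12; x(16) = 6; x(17) = 6; x(18) = 8; x(19) = 2; x(20) = 10; x(21) = 2; x(22) = 0; x(23) = 4; x(24) = 2; x(25) = 2; x(26) = 12; x(27) = 10; x(28) = 8; x(29) = 10; x(30) = 0; x(31) = 6; x(32) = 10; x(33) = 10; x(34) = 4; x(35) = 8; x(36) = 12; x(37) = 8; x(38) = 0; x(39) = 2; x(40) = 8; x(41) = 8; x(42) = 6; x(43) = 12; x(44) = 4; x(45) = 12; x(46) = 0; x(47) = 10; x(48) = 12; x(49) = 12; x(50) = 2; x(51) = 4.
Since (x(50), x(51)) = (x(2), x(3)) = (2, 4) (two consecutive terms determine the rest), the sequence is eventually periodic: after a pre-period of length 2 it cycles with period 48.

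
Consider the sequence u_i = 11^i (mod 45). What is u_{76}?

16

We have u_0 = 1, u_1 = 11, u_2 = 31, u_3 = 26, u_4 = 16, u_5 = 41, u_6 = 1.
The sequence repeats with period 6.
So u_{76} = u_{0 + ((76-0) mod 6)} = u_4 = 16.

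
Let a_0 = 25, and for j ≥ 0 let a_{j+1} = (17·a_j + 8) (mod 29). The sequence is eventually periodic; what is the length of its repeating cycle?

4

Computing terms: a_0 = 25; a_1 = 27; a_2 = 3; a_3 = 1; a_4 = 25.
Since a_4 = a_0 = 25, the sequence is periodic with period 4.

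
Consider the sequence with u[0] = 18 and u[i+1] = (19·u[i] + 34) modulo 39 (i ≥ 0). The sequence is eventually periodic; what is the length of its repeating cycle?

12

We have u[0] = 18, u[1] = 25, u[2] = 2, u[3] = 33, u[4] = 37, u[5] = 35, u[6] = 36, u[7] = 16, u[8] = 26, u[9] = 21, u[10] = 4, u[11] = 32, u[12] = 18.
Since u[12] = u[0] = 18, the sequence is periodic with period 12.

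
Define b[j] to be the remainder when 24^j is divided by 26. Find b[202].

10

Computing terms: b[0] = 1, b[1] = 24, b[2] = 4, b[3] = 18, b[4] = 16, b[5] = 20, b[6] = 12, b[7] = 2, b[8] = 22, b[9] = 8, b[10] = 10, b[11] = 6, b[12] = 14, b[13] = 24.
Since b[13] = b[1] = 24, the sequence is eventually periodic: after a pre-period of length 1 it cycles with period 12.
For j ≥ 1, b[j] depends only on (j - 1) mod 12. (202 - 1) mod 12 = 9, so b[202] = b[10] = 10.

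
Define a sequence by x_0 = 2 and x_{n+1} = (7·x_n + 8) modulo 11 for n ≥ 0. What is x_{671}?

0

x_0 = 2,  x_1 = 0,  x_2 = 8,  x_3 = 9,  x_4 = 5,  x_5 = 10,  x_6 = 1,  x_7 = 4,  x_8 = 3,  x_9 = 7,  x_{10} = 2.
The sequence repeats with period 10.
So x_{671} = x_{0 + ((671-0) mod 10)} = x_1 = 0.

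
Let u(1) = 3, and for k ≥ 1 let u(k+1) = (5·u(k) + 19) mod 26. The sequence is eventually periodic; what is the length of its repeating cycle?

Computing terms: u(1) = 3,  u(2) = 8,  u(3) = 7,  u(4) = 2,  u(5) = 3.
The sequence repeats with period 4.

4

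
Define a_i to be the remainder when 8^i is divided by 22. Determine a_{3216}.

Listing terms: a_0 = 1; a_1 = 8; a_2 = 20; a_3 = 6; a_4 = 4; a_5 = 10; a_6 = 14; a_7 = 2; a_8 = 16; a_9 = 18; a_{10} = 12; a_{11} = 8.
Since a_{11} = a_1 = 8, the sequence is eventually periodic: after a pre-period of length 1 it cycles with period 10.
For i ≥ 1, a_i depends only on (i - 1) mod 10. (3216 - 1) mod 10 = 5, so a_{3216} = a_6 = 14.

14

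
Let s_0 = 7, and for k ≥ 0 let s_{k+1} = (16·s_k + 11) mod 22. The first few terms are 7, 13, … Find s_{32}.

We have s_0 = 7, s_1 = 13, s_2 = 21, s_3 = 17, s_4 = 19, s_5 = 7.
The sequence repeats with period 5.
(32 - 0) mod 5 = 2, so s_{32} = s_2 = 21.

21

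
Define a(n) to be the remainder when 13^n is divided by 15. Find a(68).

Computing terms: a(1) = 13; a(2) = 4; a(3) = 7; a(4) = 1; a(5) = 13.
Since a(5) = a(1) = 13, the sequence is periodic with period 4.
(68 - 1) mod 4 = 3, so a(68) = a(4) = 1.

1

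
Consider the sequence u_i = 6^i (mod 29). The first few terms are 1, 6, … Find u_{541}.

u_0 = 1; u_1 = 6; u_2 = 7; u_3 = 13; u_4 = 20; u_5 = 4; u_6 = 24; u_7 = 28; u_8 = 23; u_9 = 22; u_{10} = 16; u_{11} = 9; u_{12} = 25; u_{13} = 5; u_{14} = 1.
The sequence repeats with period 14.
(541 - 0) mod 14 = 9, so u_{541} = u_9 = 22.

22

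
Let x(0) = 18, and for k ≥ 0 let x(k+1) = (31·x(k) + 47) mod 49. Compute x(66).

18

Computing terms: x(0) = 18, x(1) = 17, x(2) = 35, x(3) = 5, x(4) = 6, x(5) = 37, x(6) = 18.
Since x(6) = x(0) = 18, the sequence is periodic with period 6.
So x(66) = x(0 + ((66-0) mod 6)) = x(0) = 18.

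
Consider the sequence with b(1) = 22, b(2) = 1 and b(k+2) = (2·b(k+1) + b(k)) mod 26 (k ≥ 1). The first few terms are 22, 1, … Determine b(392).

9

Listing terms: b(1) = 22,  b(2) = 1,  b(3) = 24,  b(4) = 23,  b(5) = 18,  b(6) = 7,  b(7) = 6,  b(8) = 19,  b(9) = 18,  b(10) = 3,  b(11) = 24,  b(12) = 25,  b(13) = 22,  b(14) = 17,  b(15) = 4,  b(16) = 25,  b(17) = 2,  b(18) = 3,  b(19) = 8,  b(20) = 19,  b(21) = 20,  b(22) = 7,  b(23) = 8,  b(24) = 23,  b(25) = 2,  b(26) = 1,  b(27) = 4,  b(28) = 9,  b(29) = 22,  b(30) = 1.
Since (b(29), b(30)) = (b(1), b(2)) = (22, 1) (two consecutive terms determine the rest), the sequence is periodic with period 28.
So b(392) = b(1 + ((392-1) mod 28)) = b(28) = 9.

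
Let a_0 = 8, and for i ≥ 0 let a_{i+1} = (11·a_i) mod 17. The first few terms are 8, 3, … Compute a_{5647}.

We have a_0 = 8; a_1 = 3; a_2 = 16; a_3 = 6; a_4 = 15; a_5 = 12; a_6 = 13; a_7 = 7; a_8 = 9; a_9 = 14; a_{10} = 1; a_{11} = 11; a_{12} = 2; a_{13} = 5; a_{14} = 4; a_{15} = 10; a_{16} = 8.
The sequence repeats with period 16.
So a_{5647} = a_{0 + ((5647-0) mod 16)} = a_{15} = 10.

10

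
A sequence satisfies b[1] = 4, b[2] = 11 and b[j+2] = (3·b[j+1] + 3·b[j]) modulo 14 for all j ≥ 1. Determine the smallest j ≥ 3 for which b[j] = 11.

b[1] = 4, b[2] = 11, b[3] = 3, b[4] = 0, b[5] = 9, b[6] = 13, b[7] = 10, b[8] = 13, b[9] = 13, b[10] = 8, b[11] = 7, b[12] = 3, b[13] = 2, b[14] = 1, b[15] = 9, b[16] = 2, b[17] = 5, b[18] = 7, b[19] = 8, b[20] = 3, b[21] = 5, b[22] = 10, b[23] = 3, b[24] = 11, b[25] = 0, b[26] = 5, b[27] = 1, b[28] = 4, b[29] = 1, b[30] = 1, b[31] = 6, b[32] = 7, b[33] = 11, b[34] = 12, b[35] = 13, b[36] = 5, b[37] = 12, b[38] = 9, b[39] = 7, b[40] = 6, b[41] = 11, b[42] = 9, b[43] = 4, b[44] = 11.
Since (b[43], b[44]) = (b[1], b[2]) = (4, 11) (two consecutive terms determine the rest), the sequence is periodic with period 42.
The value 11 first appears (with j ≥ 3) at b[24].

24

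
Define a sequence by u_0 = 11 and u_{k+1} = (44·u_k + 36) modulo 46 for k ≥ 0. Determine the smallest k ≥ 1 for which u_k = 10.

12

u_0 = 11; u_1 = 14; u_2 = 8; u_3 = 20; u_4 = 42; u_5 = 44; u_6 = 40; u_7 = 2; u_8 = 32; u_9 = 18; u_{10} = 0; u_{11} = 36; u_{12} = 10; u_{13} = 16; u_{14} = 4; u_{15} = 28; u_{16} = 26; u_{17} = 30; u_{18} = 22; u_{19} = 38; u_{20} = 6; u_{21} = 24; u_{22} = 34; u_{23} = 14.
Since u_{23} = u_1 = 14, the sequence is eventually periodic: after a pre-period of length 1 it cycles with period 22.
The value 10 first appears (with k ≥ 1) at u_{12}.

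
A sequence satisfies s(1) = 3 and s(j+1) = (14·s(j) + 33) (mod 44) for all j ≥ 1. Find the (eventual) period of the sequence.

s(1) = 3,  s(2) = 31,  s(3) = 27,  s(4) = 15,  s(5) = 23,  s(6) = 3.
The sequence repeats with period 5.

5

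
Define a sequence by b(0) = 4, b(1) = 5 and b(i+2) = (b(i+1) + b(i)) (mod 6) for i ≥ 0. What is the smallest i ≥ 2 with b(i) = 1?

5

We have b(0) = 4,  b(1) = 5,  b(2) = 3,  b(3) = 2,  b(4) = 5,  b(5) = 1,  b(6) = 0,  b(7) = 1,  b(8) = 1,  b(9) = 2,  b(10) = 3,  b(11) = 5,  b(12) = 2,  b(13) = 1,  b(14) = 3,  b(15) = 4,  b(16) = 1,  b(17) = 5,  b(18) = 0,  b(19) = 5,  b(20) = 5,  b(21) = 4,  b(22) = 3,  b(23) = 1,  b(24) = 4,  b(25) = 5.
The sequence repeats with period 24.
The value 1 first appears (with i ≥ 2) at b(5).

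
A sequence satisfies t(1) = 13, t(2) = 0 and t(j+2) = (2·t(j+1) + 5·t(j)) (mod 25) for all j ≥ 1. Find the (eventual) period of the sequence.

Computing terms: t(1) = 13, t(2) = 0, t(3) = 15, t(4) = 5, t(5) = 10, t(6) = 20, t(7) = 15, t(8) = 5.
Since (t(7), t(8)) = (t(3), t(4)) = (15, 5) (two consecutive terms determine the rest), the sequence is eventually periodic: after a pre-period of length 2 it cycles with period 4.

4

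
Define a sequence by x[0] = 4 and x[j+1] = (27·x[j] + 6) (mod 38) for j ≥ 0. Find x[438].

Computing terms: x[0] = 4,  x[1] = 0,  x[2] = 6,  x[3] = 16,  x[4] = 20,  x[5] = 14,  x[6] = 4.
The sequence repeats with period 6.
(438 - 0) mod 6 = 0, so x[438] = x[0] = 4.

4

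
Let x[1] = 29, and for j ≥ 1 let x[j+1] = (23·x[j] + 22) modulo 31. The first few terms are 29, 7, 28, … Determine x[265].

Computing terms: x[1] = 29, x[2] = 7, x[3] = 28, x[4] = 15, x[5] = 26, x[6] = 0, x[7] = 22, x[8] = 1, x[9] = 14, x[10] = 3, x[11] = 29.
The sequence repeats with period 10.
(265 - 1) mod 10 = 4, so x[265] = x[5] = 26.

26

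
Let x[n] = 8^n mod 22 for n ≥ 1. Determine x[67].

2

Computing terms: x[1] = 8,  x[2] = 20,  x[3] = 6,  x[4] = 4,  x[5] = 10,  x[6] = 14,  x[7] = 2,  x[8] = 16,  x[9] = 18,  x[10] = 12,  x[11] = 8.
Since x[11] = x[1] = 8, the sequence is periodic with period 10.
(67 - 1) mod 10 = 6, so x[67] = x[7] = 2.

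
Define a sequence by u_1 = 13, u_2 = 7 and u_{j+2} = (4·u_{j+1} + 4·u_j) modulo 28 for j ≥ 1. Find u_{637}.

Listing terms: u_1 = 13, u_2 = 7, u_3 = 24, u_4 = 12, u_5 = 4, u_6 = 8, u_7 = 20, u_8 = 0, u_9 = 24, u_{10} = 12.
Since (u_9, u_{10}) = (u_3, u_4) = (24, 12) (two consecutive terms determine the rest), the sequence is eventually periodic: after a pre-period of length 2 it cycles with period 6.
For j ≥ 3, u_j depends only on (j - 3) mod 6. (637 - 3) mod 6 = 4, so u_{637} = u_7 = 20.

20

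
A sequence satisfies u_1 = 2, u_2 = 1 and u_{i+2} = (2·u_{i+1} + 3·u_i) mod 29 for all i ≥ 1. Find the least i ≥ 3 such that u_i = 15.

We have u_1 = 2,  u_2 = 1,  u_3 = 8,  u_4 = 19,  u_5 = 4,  u_6 = 7,  u_7 = 26,  u_8 = 15,  u_9 = 21,  u_{10} = 0,  u_{11} = 5,  u_{12} = 10,  u_{13} = 6,  u_{14} = 13,  u_{15} = 15,  u_{16} = 11,  u_{17} = 9,  u_{18} = 22,  u_{19} = 13,  u_{20} = 5,  u_{21} = 20,  u_{22} = 26,  u_{23} = 25,  u_{24} = 12,  u_{25} = 12,  u_{26} = 2,  u_{27} = 11,  u_{28} = 28,  u_{29} = 2,  u_{30} = 1.
Since (u_{29}, u_{30}) = (u_1, u_2) = (2, 1) (two consecutive terms determine the rest), the sequence is periodic with period 28.
The value 15 first appears (with i ≥ 3) at u_8.

8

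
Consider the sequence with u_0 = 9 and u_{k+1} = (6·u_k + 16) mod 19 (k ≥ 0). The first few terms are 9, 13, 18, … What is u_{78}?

Computing terms: u_0 = 9, u_1 = 13, u_2 = 18, u_3 = 10, u_4 = 0, u_5 = 16, u_6 = 17, u_7 = 4, u_8 = 2, u_9 = 9.
Since u_9 = u_0 = 9, the sequence is periodic with period 9.
So u_{78} = u_{0 + ((78-0) mod 9)} = u_6 = 17.

17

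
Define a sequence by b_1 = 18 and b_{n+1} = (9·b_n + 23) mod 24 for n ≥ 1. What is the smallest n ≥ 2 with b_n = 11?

8

b_1 = 18; b_2 = 17; b_3 = 8; b_4 = 23; b_5 = 14; b_6 = 5; b_7 = 20; b_8 = 11; b_9 = 2; b_{10} = 17.
Since b_{10} = b_2 = 17, the sequence is eventually periodic: after a pre-period of length 1 it cycles with period 8.
The value 11 first appears (with n ≥ 2) at b_8.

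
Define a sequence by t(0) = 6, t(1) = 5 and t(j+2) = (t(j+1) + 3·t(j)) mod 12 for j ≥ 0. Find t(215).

5

Computing terms: t(0) = 6,  t(1) = 5,  t(2) = 11,  t(3) = 2,  t(4) = 11,  t(5) = 5,  t(6) = 2,  t(7) = 5,  t(8) = 11.
Since (t(7), t(8)) = (t(1), t(2)) = (5, 11) (two consecutive terms determine the rest), the sequence is eventually periodic: after a pre-period of length 1 it cycles with period 6.
For j ≥ 1, t(j) depends only on (j - 1) mod 6. (215 - 1) mod 6 = 4, so t(215) = t(5) = 5.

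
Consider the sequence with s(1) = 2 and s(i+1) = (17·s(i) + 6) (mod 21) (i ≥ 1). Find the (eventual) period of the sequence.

6

s(1) = 2, s(2) = 19, s(3) = 14, s(4) = 13, s(5) = 17, s(6) = 1, s(7) = 2.
Since s(7) = s(1) = 2, the sequence is periodic with period 6.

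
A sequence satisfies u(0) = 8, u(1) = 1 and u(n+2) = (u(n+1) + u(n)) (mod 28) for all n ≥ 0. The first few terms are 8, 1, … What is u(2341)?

Computing terms: u(0) = 8,  u(1) = 1,  u(2) = 9,  u(3) = 10,  u(4) = 19,  u(5) = 1,  u(6) = 20,  u(7) = 21,  u(8) = 13,  u(9) = 6,  u(10) = 19,  u(11) = 25,  u(12) = 16,  u(13) = 13,  u(14) = 1,  u(15) = 14,  u(16) = 15,  u(17) = 1,  u(18) = 16,  u(19) = 17,  u(20) = 5,  u(21) = 22,  u(22) = 27,  u(23) = 21,  u(24) = 20,  u(25) = 13,  u(26) = 5,  u(27) = 18,  u(28) = 23,  u(29) = 13,  u(30) = 8,  u(31) = 21,  u(32) = 1,  u(33) = 22,  u(34) = 23,  u(35) = 17,  u(36) = 12,  u(37) = 1,  u(38) = 13,  u(39) = 14,  u(40) = 27,  u(41) = 13,  u(42) = 12,  u(43) = 25,  u(44) = 9,  u(45) = 6,  u(46) = 15,  u(47) = 21,  u(48) = 8,  u(49) = 1.
The sequence repeats with period 48.
So u(2341) = u(0 + ((2341-0) mod 48)) = u(37) = 1.

1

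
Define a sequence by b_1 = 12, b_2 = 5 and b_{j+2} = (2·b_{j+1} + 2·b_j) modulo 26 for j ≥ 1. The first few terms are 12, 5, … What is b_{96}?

10

Listing terms: b_1 = 12,  b_2 = 5,  b_3 = 8,  b_4 = 0,  b_5 = 16,  b_6 = 6,  b_7 = 18,  b_8 = 22,  b_9 = 2,  b_{10} = 22,  b_{11} = 22,  b_{12} = 10,  b_{13} = 12,  b_{14} = 18,  b_{15} = 8,  b_{16} = 0.
Since (b_{15}, b_{16}) = (b_3, b_4) = (8, 0) (two consecutive terms determine the rest), the sequence is eventually periodic: after a pre-period of length 2 it cycles with period 12.
For j ≥ 3, b_j depends only on (j - 3) mod 12. (96 - 3) mod 12 = 9, so b_{96} = b_{12} = 10.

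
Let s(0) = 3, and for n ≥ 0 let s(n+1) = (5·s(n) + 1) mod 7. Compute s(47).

6

Computing terms: s(0) = 3; s(1) = 2; s(2) = 4; s(3) = 0; s(4) = 1; s(5) = 6; s(6) = 3.
The sequence repeats with period 6.
(47 - 0) mod 6 = 5, so s(47) = s(5) = 6.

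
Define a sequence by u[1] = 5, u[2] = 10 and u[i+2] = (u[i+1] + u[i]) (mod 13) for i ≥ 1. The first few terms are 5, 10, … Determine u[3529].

Computing terms: u[1] = 5; u[2] = 10; u[3] = 2; u[4] = 12; u[5] = 1; u[6] = 0; u[7] = 1; u[8] = 1; u[9] = 2; u[10] = 3; u[11] = 5; u[12] = 8; u[13] = 0; u[14] = 8; u[15] = 8; u[16] = 3; u[17] = 11; u[18] = 1; u[19] = 12; u[20] = 0; u[21] = 12; u[22] = 12; u[23] = 11; u[24] = 10; u[25] = 8; u[26] = 5; u[27] = 0; u[28] = 5; u[29] = 5; u[30] = 10.
The sequence repeats with period 28.
So u[3529] = u[1 + ((3529-1) mod 28)] = u[1] = 5.

5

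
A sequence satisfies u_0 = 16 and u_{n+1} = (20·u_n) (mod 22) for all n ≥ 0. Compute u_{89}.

14

Computing terms: u_0 = 16, u_1 = 12, u_2 = 20, u_3 = 4, u_4 = 14, u_5 = 16.
Since u_5 = u_0 = 16, the sequence is periodic with period 5.
(89 - 0) mod 5 = 4, so u_{89} = u_4 = 14.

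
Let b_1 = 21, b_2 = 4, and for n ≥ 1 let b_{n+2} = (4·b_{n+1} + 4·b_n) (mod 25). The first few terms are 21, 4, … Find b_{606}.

20

Listing terms: b_1 = 21, b_2 = 4, b_3 = 0, b_4 = 16, b_5 = 14, b_6 = 20, b_7 = 11, b_8 = 24, b_9 = 15, b_{10} = 6, b_{11} = 9, b_{12} = 10, b_{13} = 1, b_{14} = 19, b_{15} = 5, b_{16} = 21, b_{17} = 4.
The sequence repeats with period 15.
So b_{606} = b_{1 + ((606-1) mod 15)} = b_6 = 20.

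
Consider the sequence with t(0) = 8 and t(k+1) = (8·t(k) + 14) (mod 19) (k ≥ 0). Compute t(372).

We have t(0) = 8,  t(1) = 2,  t(2) = 11,  t(3) = 7,  t(4) = 13,  t(5) = 4,  t(6) = 8.
The sequence repeats with period 6.
So t(372) = t(0 + ((372-0) mod 6)) = t(0) = 8.

8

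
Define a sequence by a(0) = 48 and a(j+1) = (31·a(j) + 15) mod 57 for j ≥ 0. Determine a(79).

Listing terms: a(0) = 48,  a(1) = 21,  a(2) = 39,  a(3) = 27,  a(4) = 54,  a(5) = 36,  a(6) = 48.
The sequence repeats with period 6.
(79 - 0) mod 6 = 1, so a(79) = a(1) = 21.

21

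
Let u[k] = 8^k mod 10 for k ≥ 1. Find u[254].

4

Computing terms: u[1] = 8,  u[2] = 4,  u[3] = 2,  u[4] = 6,  u[5] = 8.
The sequence repeats with period 4.
(254 - 1) mod 4 = 1, so u[254] = u[2] = 4.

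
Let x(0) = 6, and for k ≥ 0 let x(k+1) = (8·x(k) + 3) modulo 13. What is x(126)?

x(0) = 6; x(1) = 12; x(2) = 8; x(3) = 2; x(4) = 6.
The sequence repeats with period 4.
(126 - 0) mod 4 = 2, so x(126) = x(2) = 8.

8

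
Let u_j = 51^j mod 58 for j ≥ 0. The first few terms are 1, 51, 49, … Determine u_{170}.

49

We have u_0 = 1, u_1 = 51, u_2 = 49, u_3 = 5, u_4 = 23, u_5 = 13, u_6 = 25, u_7 = 57, u_8 = 7, u_9 = 9, u_{10} = 53, u_{11} = 35, u_{12} = 45, u_{13} = 33, u_{14} = 1.
Since u_{14} = u_0 = 1, the sequence is periodic with period 14.
So u_{170} = u_{0 + ((170-0) mod 14)} = u_2 = 49.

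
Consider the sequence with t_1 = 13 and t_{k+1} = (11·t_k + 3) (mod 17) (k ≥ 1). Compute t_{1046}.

12

t_1 = 13; t_2 = 10; t_3 = 11; t_4 = 5; t_5 = 7; t_6 = 12; t_7 = 16; t_8 = 9; t_9 = 0; t_{10} = 3; t_{11} = 2; t_{12} = 8; t_{13} = 6; t_{14} = 1; t_{15} = 14; t_{16} = 4; t_{17} = 13.
Since t_{17} = t_1 = 13, the sequence is periodic with period 16.
So t_{1046} = t_{1 + ((1046-1) mod 16)} = t_6 = 12.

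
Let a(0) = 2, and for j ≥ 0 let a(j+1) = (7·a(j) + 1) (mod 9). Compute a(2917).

Computing terms: a(0) = 2, a(1) = 6, a(2) = 7, a(3) = 5, a(4) = 0, a(5) = 1, a(6) = 8, a(7) = 3, a(8) = 4, a(9) = 2.
Since a(9) = a(0) = 2, the sequence is periodic with period 9.
(2917 - 0) mod 9 = 1, so a(2917) = a(1) = 6.

6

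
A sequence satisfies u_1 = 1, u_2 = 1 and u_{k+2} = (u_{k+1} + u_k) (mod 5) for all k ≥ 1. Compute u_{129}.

4

Computing terms: u_1 = 1; u_2 = 1; u_3 = 2; u_4 = 3; u_5 = 0; u_6 = 3; u_7 = 3; u_8 = 1; u_9 = 4; u_{10} = 0; u_{11} = 4; u_{12} = 4; u_{13} = 3; u_{14} = 2; u_{15} = 0; u_{16} = 2; u_{17} = 2; u_{18} = 4; u_{19} = 1; u_{20} = 0; u_{21} = 1; u_{22} = 1.
The sequence repeats with period 20.
(129 - 1) mod 20 = 8, so u_{129} = u_9 = 4.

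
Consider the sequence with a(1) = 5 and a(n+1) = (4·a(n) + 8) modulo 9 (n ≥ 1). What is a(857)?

1

Computing terms: a(1) = 5; a(2) = 1; a(3) = 3; a(4) = 2; a(5) = 7; a(6) = 0; a(7) = 8; a(8) = 4; a(9) = 6; a(10) = 5.
The sequence repeats with period 9.
(857 - 1) mod 9 = 1, so a(857) = a(2) = 1.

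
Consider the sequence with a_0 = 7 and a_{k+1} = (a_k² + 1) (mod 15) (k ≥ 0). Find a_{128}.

11

Listing terms: a_0 = 7; a_1 = 5; a_2 = 11; a_3 = 2; a_4 = 5.
Since a_4 = a_1 = 5, the sequence is eventually periodic: after a pre-period of length 1 it cycles with period 3.
For k ≥ 1, a_k depends only on (k - 1) mod 3. (128 - 1) mod 3 = 1, so a_{128} = a_2 = 11.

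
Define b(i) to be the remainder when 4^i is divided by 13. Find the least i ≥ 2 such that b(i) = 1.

Listing terms: b(1) = 4, b(2) = 3, b(3) = 12, b(4) = 9, b(5) = 10, b(6) = 1, b(7) = 4.
The sequence repeats with period 6.
The value 1 first appears (with i ≥ 2) at b(6).

6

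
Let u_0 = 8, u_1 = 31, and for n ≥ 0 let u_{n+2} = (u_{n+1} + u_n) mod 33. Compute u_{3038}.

u_0 = 8; u_1 = 31; u_2 = 6; u_3 = 4; u_4 = 10; u_5 = 14; u_6 = 24; u_7 = 5; u_8 = 29; u_9 = 1; u_{10} = 30; u_{11} = 31; u_{12} = 28; u_{13} = 26; u_{14} = 21; u_{15} = 14; u_{16} = 2; u_{17} = 16; u_{18} = 18; u_{19} = 1; u_{20} = 19; u_{21} = 20; u_{22} = 6; u_{23} = 26; u_{24} = 32; u_{25} = 25; u_{26} = 24; u_{27} = 16; u_{28} = 7; u_{29} = 23; u_{30} = 30; u_{31} = 20; u_{32} = 17; u_{33} = 4; u_{34} = 21; u_{35} = 25; u_{36} = 13; u_{37} = 5; u_{38} = 18; u_{39} = 23; u_{40} = 8; u_{41} = 31.
The sequence repeats with period 40.
So u_{3038} = u_{0 + ((3038-0) mod 40)} = u_{38} = 18.

18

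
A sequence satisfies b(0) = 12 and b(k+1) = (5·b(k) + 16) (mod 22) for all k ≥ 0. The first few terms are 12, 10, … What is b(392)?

Computing terms: b(0) = 12, b(1) = 10, b(2) = 0, b(3) = 16, b(4) = 8, b(5) = 12.
The sequence repeats with period 5.
(392 - 0) mod 5 = 2, so b(392) = b(2) = 0.

0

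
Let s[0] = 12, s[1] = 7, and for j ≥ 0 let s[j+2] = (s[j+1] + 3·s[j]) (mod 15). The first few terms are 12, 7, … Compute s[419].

10

s[0] = 12, s[1] = 7, s[2] = 13, s[3] = 4, s[4] = 13, s[5] = 10, s[6] = 4, s[7] = 4, s[8] = 1, s[9] = 13, s[10] = 1, s[11] = 10, s[12] = 13, s[13] = 13, s[14] = 7, s[15] = 1, s[16] = 7, s[17] = 10, s[18] = 1, s[19] = 1, s[20] = 4, s[21] = 7, s[22] = 4, s[23] = 10, s[24] = 7, s[25] = 7, s[26] = 13.
Since (s[25], s[26]) = (s[1], s[2]) = (7, 13) (two consecutive terms determine the rest), the sequence is eventually periodic: after a pre-period of length 1 it cycles with period 24.
For j ≥ 1, s[j] depends only on (j - 1) mod 24. (419 - 1) mod 24 = 10, so s[419] = s[11] = 10.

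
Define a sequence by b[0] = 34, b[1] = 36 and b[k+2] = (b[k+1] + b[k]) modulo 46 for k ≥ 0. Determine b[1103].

We have b[0] = 34; b[1] = 36; b[2] = 24; b[3] = 14; b[4] = 38; b[5] = 6; b[6] = 44; b[7] = 4; b[8] = 2; b[9] = 6; b[10] = 8; b[11] = 14; b[12] = 22; b[13] = 36; b[14] = 12; b[15] = 2; b[16] = 14; b[17] = 16; b[18] = 30; b[19] = 0; b[20] = 30; b[21] = 30; b[22] = 14; b[23] = 44; b[24] = 12; b[25] = 10; b[26] = 22; b[27] = 32; b[28] = 8; b[29] = 40; b[30] = 2; b[31] = 42; b[32] = 44; b[33] = 40; b[34] = 38; b[35] = 32; b[36] = 24; b[37] = 10; b[38] = 34; b[39] = 44; b[40] = 32; b[41] = 30; b[42] = 16; b[43] = 0; b[44] = 16; b[45] = 16; b[46] = 32; b[47] = 2; b[48] = 34; b[49] = 36.
The sequence repeats with period 48.
So b[1103] = b[0 + ((1103-0) mod 48)] = b[47] = 2.

2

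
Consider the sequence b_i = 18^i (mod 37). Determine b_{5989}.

32

b_0 = 1, b_1 = 18, b_2 = 28, b_3 = 23, b_4 = 7, b_5 = 15, b_6 = 11, b_7 = 13, b_8 = 12, b_9 = 31, b_{10} = 3, b_{11} = 17, b_{12} = 10, b_{13} = 32, b_{14} = 21, b_{15} = 8, b_{16} = 33, b_{17} = 2, b_{18} = 36, b_{19} = 19, b_{20} = 9, b_{21} = 14, b_{22} = 30, b_{23} = 22, b_{24} = 26, b_{25} = 24, b_{26} = 25, b_{27} = 6, b_{28} = 34, b_{29} = 20, b_{30} = 27, b_{31} = 5, b_{32} = 16, b_{33} = 29, b_{34} = 4, b_{35} = 35, b_{36} = 1.
Since b_{36} = b_0 = 1, the sequence is periodic with period 36.
(5989 - 0) mod 36 = 13, so b_{5989} = b_{13} = 32.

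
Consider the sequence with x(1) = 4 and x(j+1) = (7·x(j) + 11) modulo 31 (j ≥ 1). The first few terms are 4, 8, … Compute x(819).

10

We have x(1) = 4, x(2) = 8, x(3) = 5, x(4) = 15, x(5) = 23, x(6) = 17, x(7) = 6, x(8) = 22, x(9) = 10, x(10) = 19, x(11) = 20, x(12) = 27, x(13) = 14, x(14) = 16, x(15) = 30, x(16) = 4.
The sequence repeats with period 15.
So x(819) = x(1 + ((819-1) mod 15)) = x(9) = 10.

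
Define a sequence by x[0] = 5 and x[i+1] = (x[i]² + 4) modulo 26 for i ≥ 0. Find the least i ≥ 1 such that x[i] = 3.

x[0] = 5; x[1] = 3; x[2] = 13; x[3] = 17; x[4] = 7; x[5] = 1; x[6] = 5.
Since x[6] = x[0] = 5, the sequence is periodic with period 6.
The value 3 first appears (with i ≥ 1) at x[1].

1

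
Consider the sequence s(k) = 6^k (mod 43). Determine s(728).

36

We have s(0) = 1; s(1) = 6; s(2) = 36; s(3) = 1.
Since s(3) = s(0) = 1, the sequence is periodic with period 3.
(728 - 0) mod 3 = 2, so s(728) = s(2) = 36.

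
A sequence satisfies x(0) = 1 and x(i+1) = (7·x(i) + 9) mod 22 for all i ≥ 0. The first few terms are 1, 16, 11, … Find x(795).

x(0) = 1; x(1) = 16; x(2) = 11; x(3) = 20; x(4) = 17; x(5) = 18; x(6) = 3; x(7) = 8; x(8) = 21; x(9) = 2; x(10) = 1.
Since x(10) = x(0) = 1, the sequence is periodic with period 10.
(795 - 0) mod 10 = 5, so x(795) = x(5) = 18.

18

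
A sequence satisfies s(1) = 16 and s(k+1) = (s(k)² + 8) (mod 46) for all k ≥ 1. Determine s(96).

44

We have s(1) = 16; s(2) = 34; s(3) = 14; s(4) = 20; s(5) = 40; s(6) = 44; s(7) = 12; s(8) = 14.
Since s(8) = s(3) = 14, the sequence is eventually periodic: after a pre-period of length 2 it cycles with period 5.
For k ≥ 3, s(k) depends only on (k - 3) mod 5. (96 - 3) mod 5 = 3, so s(96) = s(6) = 44.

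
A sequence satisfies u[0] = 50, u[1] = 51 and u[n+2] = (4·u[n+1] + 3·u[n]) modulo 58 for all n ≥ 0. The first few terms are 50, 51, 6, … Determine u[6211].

Computing terms: u[0] = 50,  u[1] = 51,  u[2] = 6,  u[3] = 3,  u[4] = 30,  u[5] = 13,  u[6] = 26,  u[7] = 27,  u[8] = 12,  u[9] = 13,  u[10] = 30,  u[11] = 43,  u[12] = 30,  u[13] = 17,  u[14] = 42,  u[15] = 45,  u[16] = 16,  u[17] = 25,  u[18] = 32,  u[19] = 29,  u[20] = 38,  u[21] = 7,  u[22] = 26,  u[23] = 9,  u[24] = 56,  u[25] = 19,  u[26] = 12,  u[27] = 47,  u[28] = 50,  u[29] = 51.
The sequence repeats with period 28.
So u[6211] = u[0 + ((6211-0) mod 28)] = u[23] = 9.

9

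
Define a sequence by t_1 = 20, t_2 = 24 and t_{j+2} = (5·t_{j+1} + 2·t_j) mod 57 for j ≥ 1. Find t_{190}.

Computing terms: t_1 = 20, t_2 = 24, t_3 = 46, t_4 = 50, t_5 = 0, t_6 = 43, t_7 = 44, t_8 = 21, t_9 = 22, t_{10} = 38, t_{11} = 6, t_{12} = 49, t_{13} = 29, t_{14} = 15, t_{15} = 19, t_{16} = 11, t_{17} = 36, t_{18} = 31, t_{19} = 56, t_{20} = 0, t_{21} = 55, t_{22} = 47, t_{23} = 3, t_{24} = 52, t_{25} = 38, t_{26} = 9, t_{27} = 7, t_{28} = 53, t_{29} = 51, t_{30} = 19, t_{31} = 26, t_{32} = 54, t_{33} = 37, t_{34} = 8, t_{35} = 0, t_{36} = 16, t_{37} = 23, t_{38} = 33, t_{39} = 40, t_{40} = 38, t_{41} = 42, t_{42} = 1, t_{43} = 32, t_{44} = 48, t_{45} = 19, t_{46} = 20, t_{47} = 24.
The sequence repeats with period 45.
(190 - 1) mod 45 = 9, so t_{190} = t_{10} = 38.

38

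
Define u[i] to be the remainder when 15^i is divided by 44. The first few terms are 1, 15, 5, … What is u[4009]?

3

Listing terms: u[0] = 1, u[1] = 15, u[2] = 5, u[3] = 31, u[4] = 25, u[5] = 23, u[6] = 37, u[7] = 27, u[8] = 9, u[9] = 3, u[10] = 1.
The sequence repeats with period 10.
So u[4009] = u[0 + ((4009-0) mod 10)] = u[9] = 3.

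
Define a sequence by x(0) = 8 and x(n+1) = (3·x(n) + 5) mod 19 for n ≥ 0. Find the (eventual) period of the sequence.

x(0) = 8, x(1) = 10, x(2) = 16, x(3) = 15, x(4) = 12, x(5) = 3, x(6) = 14, x(7) = 9, x(8) = 13, x(9) = 6, x(10) = 4, x(11) = 17, x(12) = 18, x(13) = 2, x(14) = 11, x(15) = 0, x(16) = 5, x(17) = 1, x(18) = 8.
The sequence repeats with period 18.

18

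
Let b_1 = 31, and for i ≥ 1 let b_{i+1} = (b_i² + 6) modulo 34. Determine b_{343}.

27

Computing terms: b_1 = 31, b_2 = 15, b_3 = 27, b_4 = 21, b_5 = 5, b_6 = 31.
The sequence repeats with period 5.
So b_{343} = b_{1 + ((343-1) mod 5)} = b_3 = 27.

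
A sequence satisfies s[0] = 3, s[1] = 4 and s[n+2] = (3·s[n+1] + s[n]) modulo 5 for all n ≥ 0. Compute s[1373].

0

s[0] = 3,  s[1] = 4,  s[2] = 0,  s[3] = 4,  s[4] = 2,  s[5] = 0,  s[6] = 2,  s[7] = 1,  s[8] = 0,  s[9] = 1,  s[10] = 3,  s[11] = 0,  s[12] = 3,  s[13] = 4.
The sequence repeats with period 12.
(1373 - 0) mod 12 = 5, so s[1373] = s[5] = 0.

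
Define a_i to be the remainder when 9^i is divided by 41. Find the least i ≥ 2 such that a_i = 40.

2

We have a_1 = 9,  a_2 = 40,  a_3 = 32,  a_4 = 1,  a_5 = 9.
The sequence repeats with period 4.
The value 40 first appears (with i ≥ 2) at a_2.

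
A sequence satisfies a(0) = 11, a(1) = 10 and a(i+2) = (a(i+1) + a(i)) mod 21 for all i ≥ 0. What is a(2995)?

10

a(0) = 11; a(1) = 10; a(2) = 0; a(3) = 10; a(4) = 10; a(5) = 20; a(6) = 9; a(7) = 8; a(8) = 17; a(9) = 4; a(10) = 0; a(11) = 4; a(12) = 4; a(13) = 8; a(14) = 12; a(15) = 20; a(16) = 11; a(17) = 10.
The sequence repeats with period 16.
(2995 - 0) mod 16 = 3, so a(2995) = a(3) = 10.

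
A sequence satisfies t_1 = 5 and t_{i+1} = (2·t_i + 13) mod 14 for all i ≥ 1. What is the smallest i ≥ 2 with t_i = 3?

Listing terms: t_1 = 5; t_2 = 9; t_3 = 3; t_4 = 5.
The sequence repeats with period 3.
The value 3 first appears (with i ≥ 2) at t_3.

3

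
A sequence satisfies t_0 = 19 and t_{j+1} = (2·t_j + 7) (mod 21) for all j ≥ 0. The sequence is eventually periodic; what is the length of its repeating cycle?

6

Listing terms: t_0 = 19; t_1 = 3; t_2 = 13; t_3 = 12; t_4 = 10; t_5 = 6; t_6 = 19.
The sequence repeats with period 6.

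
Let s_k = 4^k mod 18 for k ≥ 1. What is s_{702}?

Computing terms: s_1 = 4,  s_2 = 16,  s_3 = 10,  s_4 = 4.
Since s_4 = s_1 = 4, the sequence is periodic with period 3.
(702 - 1) mod 3 = 2, so s_{702} = s_3 = 10.

10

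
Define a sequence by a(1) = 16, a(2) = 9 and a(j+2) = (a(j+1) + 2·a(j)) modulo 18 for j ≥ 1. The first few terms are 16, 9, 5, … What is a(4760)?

15

We have a(1) = 16,  a(2) = 9,  a(3) = 5,  a(4) = 5,  a(5) = 15,  a(6) = 7,  a(7) = 1,  a(8) = 15,  a(9) = 17,  a(10) = 11,  a(11) = 9,  a(12) = 13,  a(13) = 13,  a(14) = 3,  a(15) = 11,  a(16) = 17,  a(17) = 3,  a(18) = 1,  a(19) = 7,  a(20) = 9,  a(21) = 5.
Since (a(20), a(21)) = (a(2), a(3)) = (9, 5) (two consecutive terms determine the rest), the sequence is eventually periodic: after a pre-period of length 1 it cycles with period 18.
For j ≥ 2, a(j) depends only on (j - 2) mod 18. (4760 - 2) mod 18 = 6, so a(4760) = a(8) = 15.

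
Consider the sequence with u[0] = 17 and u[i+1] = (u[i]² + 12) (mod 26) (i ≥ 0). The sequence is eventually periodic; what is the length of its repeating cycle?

3

u[0] = 17,  u[1] = 15,  u[2] = 3,  u[3] = 21,  u[4] = 11,  u[5] = 3.
Since u[5] = u[2] = 3, the sequence is eventually periodic: after a pre-period of length 2 it cycles with period 3.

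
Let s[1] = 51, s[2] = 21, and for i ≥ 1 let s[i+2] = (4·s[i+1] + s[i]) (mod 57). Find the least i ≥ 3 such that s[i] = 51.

7

We have s[1] = 51, s[2] = 21, s[3] = 21, s[4] = 48, s[5] = 42, s[6] = 45, s[7] = 51, s[8] = 21.
The sequence repeats with period 6.
The value 51 next appears (with i ≥ 3) at s[7].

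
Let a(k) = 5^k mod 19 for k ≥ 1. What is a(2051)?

We have a(1) = 5,  a(2) = 6,  a(3) = 11,  a(4) = 17,  a(5) = 9,  a(6) = 7,  a(7) = 16,  a(8) = 4,  a(9) = 1,  a(10) = 5.
The sequence repeats with period 9.
(2051 - 1) mod 9 = 7, so a(2051) = a(8) = 4.

4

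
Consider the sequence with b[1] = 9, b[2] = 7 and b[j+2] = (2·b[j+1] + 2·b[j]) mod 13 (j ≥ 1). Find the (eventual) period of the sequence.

12

We have b[1] = 9; b[2] = 7; b[3] = 6; b[4] = 0; b[5] = 12; b[6] = 11; b[7] = 7; b[8] = 10; b[9] = 8; b[10] = 10; b[11] = 10; b[12] = 1; b[13] = 9; b[14] = 7.
Since (b[13], b[14]) = (b[1], b[2]) = (9, 7) (two consecutive terms determine the rest), the sequence is periodic with period 12.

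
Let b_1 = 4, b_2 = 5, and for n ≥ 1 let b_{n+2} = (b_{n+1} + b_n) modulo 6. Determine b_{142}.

Listing terms: b_1 = 4,  b_2 = 5,  b_3 = 3,  b_4 = 2,  b_5 = 5,  b_6 = 1,  b_7 = 0,  b_8 = 1,  b_9 = 1,  b_{10} = 2,  b_{11} = 3,  b_{12} = 5,  b_{13} = 2,  b_{14} = 1,  b_{15} = 3,  b_{16} = 4,  b_{17} = 1,  b_{18} = 5,  b_{19} = 0,  b_{20} = 5,  b_{21} = 5,  b_{22} = 4,  b_{23} = 3,  b_{24} = 1,  b_{25} = 4,  b_{26} = 5.
The sequence repeats with period 24.
(142 - 1) mod 24 = 21, so b_{142} = b_{22} = 4.

4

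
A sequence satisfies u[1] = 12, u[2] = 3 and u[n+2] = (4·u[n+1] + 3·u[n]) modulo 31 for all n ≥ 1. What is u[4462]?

5

We have u[1] = 12, u[2] = 3, u[3] = 17, u[4] = 15, u[5] = 18, u[6] = 24, u[7] = 26, u[8] = 21, u[9] = 7, u[10] = 29, u[11] = 13, u[12] = 15, u[13] = 6, u[14] = 7, u[15] = 15, u[16] = 19, u[17] = 28, u[18] = 14, u[19] = 16, u[20] = 13, u[21] = 7, u[22] = 5, u[23] = 10, u[24] = 24, u[25] = 2, u[26] = 18, u[27] = 16, u[28] = 25, u[29] = 24, u[30] = 16, u[31] = 12, u[32] = 3.
The sequence repeats with period 30.
So u[4462] = u[1 + ((4462-1) mod 30)] = u[22] = 5.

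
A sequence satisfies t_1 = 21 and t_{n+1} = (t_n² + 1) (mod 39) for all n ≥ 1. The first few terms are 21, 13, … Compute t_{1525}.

5

We have t_1 = 21,  t_2 = 13,  t_3 = 14,  t_4 = 2,  t_5 = 5,  t_6 = 26,  t_7 = 14.
Since t_7 = t_3 = 14, the sequence is eventually periodic: after a pre-period of length 2 it cycles with period 4.
For n ≥ 3, t_n depends only on (n - 3) mod 4. (1525 - 3) mod 4 = 2, so t_{1525} = t_5 = 5.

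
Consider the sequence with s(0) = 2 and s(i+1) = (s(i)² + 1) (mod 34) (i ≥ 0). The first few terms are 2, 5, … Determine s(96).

2

Computing terms: s(0) = 2; s(1) = 5; s(2) = 26; s(3) = 31; s(4) = 10; s(5) = 33; s(6) = 2.
Since s(6) = s(0) = 2, the sequence is periodic with period 6.
So s(96) = s(0 + ((96-0) mod 6)) = s(0) = 2.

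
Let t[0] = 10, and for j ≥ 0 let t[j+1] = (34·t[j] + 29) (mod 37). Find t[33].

Computing terms: t[0] = 10,  t[1] = 36,  t[2] = 32,  t[3] = 7,  t[4] = 8,  t[5] = 5,  t[6] = 14,  t[7] = 24,  t[8] = 31,  t[9] = 10.
Since t[9] = t[0] = 10, the sequence is periodic with period 9.
(33 - 0) mod 9 = 6, so t[33] = t[6] = 14.

14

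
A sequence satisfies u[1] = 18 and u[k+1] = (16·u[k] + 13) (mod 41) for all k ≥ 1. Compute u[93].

32

Listing terms: u[1] = 18,  u[2] = 14,  u[3] = 32,  u[4] = 33,  u[5] = 8,  u[6] = 18.
The sequence repeats with period 5.
So u[93] = u[1 + ((93-1) mod 5)] = u[3] = 32.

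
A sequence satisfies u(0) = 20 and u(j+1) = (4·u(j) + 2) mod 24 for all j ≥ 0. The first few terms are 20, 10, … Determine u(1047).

Computing terms: u(0) = 20; u(1) = 10; u(2) = 18; u(3) = 2; u(4) = 10.
Since u(4) = u(1) = 10, the sequence is eventually periodic: after a pre-period of length 1 it cycles with period 3.
For j ≥ 1, u(j) depends only on (j - 1) mod 3. (1047 - 1) mod 3 = 2, so u(1047) = u(3) = 2.

2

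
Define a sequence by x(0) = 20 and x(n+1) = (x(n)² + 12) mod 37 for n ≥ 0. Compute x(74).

21

Computing terms: x(0) = 20; x(1) = 5; x(2) = 0; x(3) = 12; x(4) = 8; x(5) = 2; x(6) = 16; x(7) = 9; x(8) = 19; x(9) = 3; x(10) = 21; x(11) = 9.
Since x(11) = x(7) = 9, the sequence is eventually periodic: after a pre-period of length 7 it cycles with period 4.
For n ≥ 7, x(n) depends only on (n - 7) mod 4. (74 - 7) mod 4 = 3, so x(74) = x(10) = 21.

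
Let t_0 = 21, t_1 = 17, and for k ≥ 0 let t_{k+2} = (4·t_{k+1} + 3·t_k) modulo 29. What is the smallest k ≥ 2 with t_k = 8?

Listing terms: t_0 = 21,  t_1 = 17,  t_2 = 15,  t_3 = 24,  t_4 = 25,  t_5 = 27,  t_6 = 9,  t_7 = 1,  t_8 = 2,  t_9 = 11,  t_{10} = 21,  t_{11} = 1,  t_{12} = 9,  t_{13} = 10,  t_{14} = 9,  t_{15} = 8,  t_{16} = 1,  t_{17} = 28,  t_{18} = 28,  t_{19} = 22,  t_{20} = 27,  t_{21} = 0,  t_{22} = 23,  t_{23} = 5,  t_{24} = 2,  t_{25} = 23,  t_{26} = 11,  t_{27} = 26,  t_{28} = 21,  t_{29} = 17.
Since (t_{28}, t_{29}) = (t_0, t_1) = (21, 17) (two consecutive terms determine the rest), the sequence is periodic with period 28.
The value 8 first appears (with k ≥ 2) at t_{15}.

15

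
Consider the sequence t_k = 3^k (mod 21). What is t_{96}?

15

Listing terms: t_0 = 1; t_1 = 3; t_2 = 9; t_3 = 6; t_4 = 18; t_5 = 12; t_6 = 15; t_7 = 3.
Since t_7 = t_1 = 3, the sequence is eventually periodic: after a pre-period of length 1 it cycles with period 6.
For k ≥ 1, t_k depends only on (k - 1) mod 6. (96 - 1) mod 6 = 5, so t_{96} = t_6 = 15.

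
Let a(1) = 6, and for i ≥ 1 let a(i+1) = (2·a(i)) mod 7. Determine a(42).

3

Listing terms: a(1) = 6, a(2) = 5, a(3) = 3, a(4) = 6.
The sequence repeats with period 3.
So a(42) = a(1 + ((42-1) mod 3)) = a(3) = 3.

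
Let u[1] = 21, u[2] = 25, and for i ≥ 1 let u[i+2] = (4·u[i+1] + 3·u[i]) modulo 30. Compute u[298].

We have u[1] = 21, u[2] = 25, u[3] = 13, u[4] = 7, u[5] = 7, u[6] = 19, u[7] = 7, u[8] = 25, u[9] = 1, u[10] = 19, u[11] = 19, u[12] = 13, u[13] = 19, u[14] = 25, u[15] = 7, u[16] = 13, u[17] = 13, u[18] = 1, u[19] = 13, u[20] = 25, u[21] = 19, u[22] = 1, u[23] = 1, u[24] = 7, u[25] = 1, u[26] = 25, u[27] = 13.
Since (u[26], u[27]) = (u[2], u[3]) = (25, 13) (two consecutive terms determine the rest), the sequence is eventually periodic: after a pre-period of length 1 it cycles with period 24.
For i ≥ 2, u[i] depends only on (i - 2) mod 24. (298 - 2) mod 24 = 8, so u[298] = u[10] = 19.

19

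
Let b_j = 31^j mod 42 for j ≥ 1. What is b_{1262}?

37

Computing terms: b_1 = 31, b_2 = 37, b_3 = 13, b_4 = 25, b_5 = 19, b_6 = 1, b_7 = 31.
The sequence repeats with period 6.
(1262 - 1) mod 6 = 1, so b_{1262} = b_2 = 37.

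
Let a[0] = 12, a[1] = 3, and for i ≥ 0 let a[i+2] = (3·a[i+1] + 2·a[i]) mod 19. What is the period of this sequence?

We have a[0] = 12,  a[1] = 3,  a[2] = 14,  a[3] = 10,  a[4] = 1,  a[5] = 4,  a[6] = 14,  a[7] = 12,  a[8] = 7,  a[9] = 7,  a[10] = 16,  a[11] = 5,  a[12] = 9,  a[13] = 18,  a[14] = 15,  a[15] = 5,  a[16] = 7,  a[17] = 12,  a[18] = 12,  a[19] = 3.
Since (a[18], a[19]) = (a[0], a[1]) = (12, 3) (two consecutive terms determine the rest), the sequence is periodic with period 18.

18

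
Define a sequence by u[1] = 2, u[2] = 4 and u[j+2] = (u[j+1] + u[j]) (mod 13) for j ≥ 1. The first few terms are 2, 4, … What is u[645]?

2

u[1] = 2,  u[2] = 4,  u[3] = 6,  u[4] = 10,  u[5] = 3,  u[6] = 0,  u[7] = 3,  u[8] = 3,  u[9] = 6,  u[10] = 9,  u[11] = 2,  u[12] = 11,  u[13] = 0,  u[14] = 11,  u[15] = 11,  u[16] = 9,  u[17] = 7,  u[18] = 3,  u[19] = 10,  u[20] = 0,  u[21] = 10,  u[22] = 10,  u[23] = 7,  u[24] = 4,  u[25] = 11,  u[26] = 2,  u[27] = 0,  u[28] = 2,  u[29] = 2,  u[30] = 4.
Since (u[29], u[30]) = (u[1], u[2]) = (2, 4) (two consecutive terms determine the rest), the sequence is periodic with period 28.
(645 - 1) mod 28 = 0, so u[645] = u[1] = 2.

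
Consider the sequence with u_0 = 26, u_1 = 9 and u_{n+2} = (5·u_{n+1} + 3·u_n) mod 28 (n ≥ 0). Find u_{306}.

26

We have u_0 = 26, u_1 = 9, u_2 = 11, u_3 = 26, u_4 = 23, u_5 = 25, u_6 = 26, u_7 = 9.
The sequence repeats with period 6.
(306 - 0) mod 6 = 0, so u_{306} = u_0 = 26.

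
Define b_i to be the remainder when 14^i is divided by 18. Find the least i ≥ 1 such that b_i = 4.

Computing terms: b_0 = 1, b_1 = 14, b_2 = 16, b_3 = 8, b_4 = 4, b_5 = 2, b_6 = 10, b_7 = 14.
Since b_7 = b_1 = 14, the sequence is eventually periodic: after a pre-period of length 1 it cycles with period 6.
The value 4 first appears (with i ≥ 1) at b_4.

4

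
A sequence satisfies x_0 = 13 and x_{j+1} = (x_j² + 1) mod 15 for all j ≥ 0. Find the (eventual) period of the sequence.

3

Computing terms: x_0 = 13; x_1 = 5; x_2 = 11; x_3 = 2; x_4 = 5.
Since x_4 = x_1 = 5, the sequence is eventually periodic: after a pre-period of length 1 it cycles with period 3.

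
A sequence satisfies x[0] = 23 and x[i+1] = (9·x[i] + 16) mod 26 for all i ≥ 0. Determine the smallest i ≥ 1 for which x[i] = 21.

Listing terms: x[0] = 23,  x[1] = 15,  x[2] = 21,  x[3] = 23.
The sequence repeats with period 3.
The value 21 first appears (with i ≥ 1) at x[2].

2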